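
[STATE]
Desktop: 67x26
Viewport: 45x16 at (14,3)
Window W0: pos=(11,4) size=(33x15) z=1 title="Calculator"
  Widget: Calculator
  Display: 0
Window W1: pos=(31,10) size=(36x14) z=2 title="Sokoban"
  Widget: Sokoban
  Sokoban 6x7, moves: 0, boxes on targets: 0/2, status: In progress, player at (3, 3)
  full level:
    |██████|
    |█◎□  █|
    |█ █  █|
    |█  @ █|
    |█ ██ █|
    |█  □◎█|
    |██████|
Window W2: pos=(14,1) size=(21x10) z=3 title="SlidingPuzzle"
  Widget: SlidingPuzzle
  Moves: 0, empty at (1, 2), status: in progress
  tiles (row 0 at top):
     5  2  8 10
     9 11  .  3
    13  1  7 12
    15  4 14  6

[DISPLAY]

┠───────────────────┨                        
┃┌────┬────┬────┬───┃━━━━━━━━┓               
┃│  5 │  2 │  8 │ 10┃        ┃               
┃├────┼────┼────┼───┃────────┨               
┃│  9 │ 11 │    │  3┃       0┃               
┃├────┼────┼────┼───┃        ┃               
┃│ 13 │  1 │  7 │ 12┃        ┃               
┗━━━━━━━━━━━━━━━━━━━┛━━━━━━━━━━━━━━━━━━━━━━━━
4 │ 5 │ 6 │ × │  ┃ Sokoban                   
──┼───┼───┼───┤  ┠───────────────────────────
1 │ 2 │ 3 │ - │  ┃██████                     
──┼───┼───┼───┤  ┃█◎□  █                     
0 │ . │ = │ + │  ┃█ █  █                     
──┼───┼───┼───┤  ┃█  @ █                     
C │ MC│ MR│ M+│  ┃█ ██ █                     
━━━━━━━━━━━━━━━━━┃█  □◎█                     


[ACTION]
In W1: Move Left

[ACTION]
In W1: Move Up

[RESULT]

┠───────────────────┨                        
┃┌────┬────┬────┬───┃━━━━━━━━┓               
┃│  5 │  2 │  8 │ 10┃        ┃               
┃├────┼────┼────┼───┃────────┨               
┃│  9 │ 11 │    │  3┃       0┃               
┃├────┼────┼────┼───┃        ┃               
┃│ 13 │  1 │  7 │ 12┃        ┃               
┗━━━━━━━━━━━━━━━━━━━┛━━━━━━━━━━━━━━━━━━━━━━━━
4 │ 5 │ 6 │ × │  ┃ Sokoban                   
──┼───┼───┼───┤  ┠───────────────────────────
1 │ 2 │ 3 │ - │  ┃██████                     
──┼───┼───┼───┤  ┃█◎□  █                     
0 │ . │ = │ + │  ┃█ █  █                     
──┼───┼───┼───┤  ┃█ @  █                     
C │ MC│ MR│ M+│  ┃█ ██ █                     
━━━━━━━━━━━━━━━━━┃█  □◎█                     


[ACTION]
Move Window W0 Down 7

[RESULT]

┠───────────────────┨                        
┃┌────┬────┬────┬───┃                        
┃│  5 │  2 │  8 │ 10┃                        
┃├────┼────┼────┼───┃                        
┃│  9 │ 11 │    │  3┃                        
┃├────┼────┼────┼───┃                        
┃│ 13 │  1 │  7 │ 12┃                        
┗━━━━━━━━━━━━━━━━━━━┛━━━━━━━━━━━━━━━━━━━━━━━━
━━━━━━━━━━━━━━━━━┃ Sokoban                   
alculator        ┠───────────────────────────
─────────────────┃██████                     
                 ┃█◎□  █                     
──┬───┬───┬───┐  ┃█ █  █                     
7 │ 8 │ 9 │ ÷ │  ┃█ @  █                     
──┼───┼───┼───┤  ┃█ ██ █                     
4 │ 5 │ 6 │ × │  ┃█  □◎█                     


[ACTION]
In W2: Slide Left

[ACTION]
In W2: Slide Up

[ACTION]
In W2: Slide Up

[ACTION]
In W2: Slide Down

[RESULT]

┠───────────────────┨                        
┃┌────┬────┬────┬───┃                        
┃│  5 │  2 │  8 │ 10┃                        
┃├────┼────┼────┼───┃                        
┃│  9 │ 11 │  3 │ 12┃                        
┃├────┼────┼────┼───┃                        
┃│ 13 │  1 │  7 │   ┃                        
┗━━━━━━━━━━━━━━━━━━━┛━━━━━━━━━━━━━━━━━━━━━━━━
━━━━━━━━━━━━━━━━━┃ Sokoban                   
alculator        ┠───────────────────────────
─────────────────┃██████                     
                 ┃█◎□  █                     
──┬───┬───┬───┐  ┃█ █  █                     
7 │ 8 │ 9 │ ÷ │  ┃█ @  █                     
──┼───┼───┼───┤  ┃█ ██ █                     
4 │ 5 │ 6 │ × │  ┃█  □◎█                     


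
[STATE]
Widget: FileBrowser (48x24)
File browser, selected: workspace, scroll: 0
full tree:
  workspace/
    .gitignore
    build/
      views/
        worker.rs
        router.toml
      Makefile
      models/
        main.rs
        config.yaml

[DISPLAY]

> [-] workspace/                                
    .gitignore                                  
    [+] build/                                  
                                                
                                                
                                                
                                                
                                                
                                                
                                                
                                                
                                                
                                                
                                                
                                                
                                                
                                                
                                                
                                                
                                                
                                                
                                                
                                                
                                                


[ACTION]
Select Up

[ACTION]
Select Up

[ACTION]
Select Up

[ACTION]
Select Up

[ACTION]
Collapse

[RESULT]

> [+] workspace/                                
                                                
                                                
                                                
                                                
                                                
                                                
                                                
                                                
                                                
                                                
                                                
                                                
                                                
                                                
                                                
                                                
                                                
                                                
                                                
                                                
                                                
                                                
                                                


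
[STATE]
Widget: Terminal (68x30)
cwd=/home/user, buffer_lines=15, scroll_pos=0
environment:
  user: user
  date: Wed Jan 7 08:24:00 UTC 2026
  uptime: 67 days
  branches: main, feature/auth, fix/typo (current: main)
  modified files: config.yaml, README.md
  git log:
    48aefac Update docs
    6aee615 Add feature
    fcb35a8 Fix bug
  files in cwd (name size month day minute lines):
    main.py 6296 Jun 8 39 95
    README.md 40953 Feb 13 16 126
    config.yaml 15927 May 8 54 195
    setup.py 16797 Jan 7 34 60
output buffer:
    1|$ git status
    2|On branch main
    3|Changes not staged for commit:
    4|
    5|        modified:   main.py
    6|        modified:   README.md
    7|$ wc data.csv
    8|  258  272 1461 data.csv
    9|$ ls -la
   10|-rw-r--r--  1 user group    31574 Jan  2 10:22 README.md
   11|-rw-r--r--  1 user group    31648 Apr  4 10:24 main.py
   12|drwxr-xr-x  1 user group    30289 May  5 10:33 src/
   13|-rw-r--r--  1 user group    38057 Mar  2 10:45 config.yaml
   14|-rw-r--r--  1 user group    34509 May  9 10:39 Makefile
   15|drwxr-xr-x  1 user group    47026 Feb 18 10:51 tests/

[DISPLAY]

$ git status                                                        
On branch main                                                      
Changes not staged for commit:                                      
                                                                    
        modified:   main.py                                         
        modified:   README.md                                       
$ wc data.csv                                                       
  258  272 1461 data.csv                                            
$ ls -la                                                            
-rw-r--r--  1 user group    31574 Jan  2 10:22 README.md            
-rw-r--r--  1 user group    31648 Apr  4 10:24 main.py              
drwxr-xr-x  1 user group    30289 May  5 10:33 src/                 
-rw-r--r--  1 user group    38057 Mar  2 10:45 config.yaml          
-rw-r--r--  1 user group    34509 May  9 10:39 Makefile             
drwxr-xr-x  1 user group    47026 Feb 18 10:51 tests/               
$ █                                                                 
                                                                    
                                                                    
                                                                    
                                                                    
                                                                    
                                                                    
                                                                    
                                                                    
                                                                    
                                                                    
                                                                    
                                                                    
                                                                    
                                                                    


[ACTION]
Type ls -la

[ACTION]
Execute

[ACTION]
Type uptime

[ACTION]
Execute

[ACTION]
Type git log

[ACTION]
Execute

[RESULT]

$ git status                                                        
On branch main                                                      
Changes not staged for commit:                                      
                                                                    
        modified:   main.py                                         
        modified:   README.md                                       
$ wc data.csv                                                       
  258  272 1461 data.csv                                            
$ ls -la                                                            
-rw-r--r--  1 user group    31574 Jan  2 10:22 README.md            
-rw-r--r--  1 user group    31648 Apr  4 10:24 main.py              
drwxr-xr-x  1 user group    30289 May  5 10:33 src/                 
-rw-r--r--  1 user group    38057 Mar  2 10:45 config.yaml          
-rw-r--r--  1 user group    34509 May  9 10:39 Makefile             
drwxr-xr-x  1 user group    47026 Feb 18 10:51 tests/               
$ ls -la                                                            
-rw-r--r--  1 user group     6296 Jun  8 10:39 main.py              
-rw-r--r--  1 user group    40953 Feb 13 10:16 README.md            
-rw-r--r--  1 user group    15927 May  8 10:54 config.yaml          
-rw-r--r--  1 user group    16797 Jan  7 10:34 setup.py             
$ uptime                                                            
 10:00  up 67 days                                                  
$ git log                                                           
48aefac Update docs                                                 
6aee615 Add feature                                                 
fcb35a8 Fix bug                                                     
$ █                                                                 
                                                                    
                                                                    
                                                                    


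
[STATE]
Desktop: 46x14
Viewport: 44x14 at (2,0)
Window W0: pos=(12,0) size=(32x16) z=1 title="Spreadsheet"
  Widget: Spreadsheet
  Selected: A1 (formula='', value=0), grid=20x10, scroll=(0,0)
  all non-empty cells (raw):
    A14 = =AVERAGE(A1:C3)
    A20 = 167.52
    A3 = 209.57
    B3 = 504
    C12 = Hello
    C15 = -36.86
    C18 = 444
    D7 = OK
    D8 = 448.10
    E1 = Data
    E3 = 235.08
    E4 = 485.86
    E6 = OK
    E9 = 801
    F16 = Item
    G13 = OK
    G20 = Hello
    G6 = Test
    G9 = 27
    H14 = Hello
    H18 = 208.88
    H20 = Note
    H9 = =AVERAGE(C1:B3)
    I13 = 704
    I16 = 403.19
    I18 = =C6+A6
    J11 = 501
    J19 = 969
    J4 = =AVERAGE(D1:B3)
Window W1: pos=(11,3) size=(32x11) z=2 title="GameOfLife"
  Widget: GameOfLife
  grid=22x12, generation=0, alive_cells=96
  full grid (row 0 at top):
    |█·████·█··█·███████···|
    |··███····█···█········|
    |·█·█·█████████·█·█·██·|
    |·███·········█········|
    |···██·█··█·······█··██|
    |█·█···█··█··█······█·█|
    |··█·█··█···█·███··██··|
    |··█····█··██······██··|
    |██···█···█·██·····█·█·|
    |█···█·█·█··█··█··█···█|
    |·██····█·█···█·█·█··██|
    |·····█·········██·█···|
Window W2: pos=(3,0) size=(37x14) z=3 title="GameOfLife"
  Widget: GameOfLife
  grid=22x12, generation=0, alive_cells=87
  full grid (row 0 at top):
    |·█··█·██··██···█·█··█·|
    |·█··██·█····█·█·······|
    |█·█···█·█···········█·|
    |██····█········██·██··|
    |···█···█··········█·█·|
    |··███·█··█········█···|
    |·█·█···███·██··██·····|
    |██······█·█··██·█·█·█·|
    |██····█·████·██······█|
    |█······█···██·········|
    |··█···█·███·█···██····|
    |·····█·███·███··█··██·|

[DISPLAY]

 ┏━━━━━━━━━━━━━━━━━━━━━━━━━━━━━━━━━━━┓━━━┓  
 ┃ GameOfLife                        ┃   ┃  
 ┠───────────────────────────────────┨───┨  
 ┃Gen: 0                             ┃━━┓┃  
 ┃·█··██·█····█·█·······             ┃  ┃┃  
 ┃█·█···█·█···········█·             ┃──┨┃  
 ┃██····█········██·██··             ┃  ┃┃  
 ┃···█···█··········█·█·             ┃  ┃┃  
 ┃··███·█··█········█···             ┃  ┃┃  
 ┃·█·█···███·██··██·····             ┃  ┃┃  
 ┃██······█·█··██·█·█·█·             ┃  ┃┃  
 ┃██····█·████·██······█             ┃  ┃┃  
 ┃█······█···██·········             ┃  ┃┃  
 ┗━━━━━━━━━━━━━━━━━━━━━━━━━━━━━━━━━━━┛━━┛┃  


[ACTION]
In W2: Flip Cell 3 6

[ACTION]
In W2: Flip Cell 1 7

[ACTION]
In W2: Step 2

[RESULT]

 ┏━━━━━━━━━━━━━━━━━━━━━━━━━━━━━━━━━━━┓━━━┓  
 ┃ GameOfLife                        ┃   ┃  
 ┠───────────────────────────────────┨───┨  
 ┃Gen: 2                             ┃━━┓┃  
 ┃█·█·█·················             ┃  ┃┃  
 ┃····█·············██··             ┃──┨┃  
 ┃█···█············██···             ┃  ┃┃  
 ┃██·███················             ┃  ┃┃  
 ┃██········████████·█··             ┃  ┃┃  
 ┃···███····██████······             ┃  ┃┃  
 ┃············█····█····             ┃  ┃┃  
 ┃···············██·····             ┃  ┃┃  
 ┃·······█·······██·····             ┃  ┃┃  
 ┗━━━━━━━━━━━━━━━━━━━━━━━━━━━━━━━━━━━┛━━┛┃  


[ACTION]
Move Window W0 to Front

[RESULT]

 ┏━━━━━━━━┏━━━━━━━━━━━━━━━━━━━━━━━━━━━━━━┓  
 ┃ GameOfL┃ Spreadsheet                  ┃  
 ┠────────┠──────────────────────────────┨  
 ┃Gen: 2  ┃A1:                           ┃  
 ┃█·█·█···┃       A       B       C      ┃  
 ┃····█···┃------------------------------┃  
 ┃█···█···┃  1      [0]       0       0  ┃  
 ┃██·███··┃  2        0       0       0  ┃  
 ┃██······┃  3   209.57     504       0  ┃  
 ┃···███··┃  4        0       0       0  ┃  
 ┃········┃  5        0       0       0  ┃  
 ┃········┃  6        0       0       0  ┃  
 ┃·······█┃  7        0       0       0OK┃  
 ┗━━━━━━━━┃  8        0       0       0  ┃  


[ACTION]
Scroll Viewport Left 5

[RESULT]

   ┏━━━━━━━━┏━━━━━━━━━━━━━━━━━━━━━━━━━━━━━━┓
   ┃ GameOfL┃ Spreadsheet                  ┃
   ┠────────┠──────────────────────────────┨
   ┃Gen: 2  ┃A1:                           ┃
   ┃█·█·█···┃       A       B       C      ┃
   ┃····█···┃------------------------------┃
   ┃█···█···┃  1      [0]       0       0  ┃
   ┃██·███··┃  2        0       0       0  ┃
   ┃██······┃  3   209.57     504       0  ┃
   ┃···███··┃  4        0       0       0  ┃
   ┃········┃  5        0       0       0  ┃
   ┃········┃  6        0       0       0  ┃
   ┃·······█┃  7        0       0       0OK┃
   ┗━━━━━━━━┃  8        0       0       0  ┃


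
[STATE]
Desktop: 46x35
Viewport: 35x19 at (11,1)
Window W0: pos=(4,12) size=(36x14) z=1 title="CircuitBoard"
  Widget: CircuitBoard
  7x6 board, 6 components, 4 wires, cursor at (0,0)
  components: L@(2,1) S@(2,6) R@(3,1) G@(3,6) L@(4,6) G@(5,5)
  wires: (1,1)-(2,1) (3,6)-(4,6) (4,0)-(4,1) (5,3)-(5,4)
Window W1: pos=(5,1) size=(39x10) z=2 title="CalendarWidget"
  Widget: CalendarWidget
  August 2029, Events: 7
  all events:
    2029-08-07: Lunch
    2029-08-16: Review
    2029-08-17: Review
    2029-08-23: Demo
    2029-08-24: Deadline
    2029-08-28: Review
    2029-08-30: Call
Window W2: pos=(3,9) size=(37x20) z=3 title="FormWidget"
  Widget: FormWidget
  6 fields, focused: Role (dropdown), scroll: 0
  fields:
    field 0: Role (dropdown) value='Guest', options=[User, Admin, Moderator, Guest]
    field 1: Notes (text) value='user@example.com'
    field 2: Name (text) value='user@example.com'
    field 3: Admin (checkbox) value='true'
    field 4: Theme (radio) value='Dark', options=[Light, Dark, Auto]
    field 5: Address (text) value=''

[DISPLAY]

━━━━━━━━━━━━━━━━━━━━━━━━━━━━━━━━┓  
ndarWidget                      ┃  
────────────────────────────────┨  
        August 2029             ┃  
 We Th Fr Sa Su                 ┃  
  1  2  3  4  5                 ┃  
*  8  9 10 11 12                ┃  
 15 16* 17* 18 19               ┃  
━━━━━━━━━━━━━━━━━━━━━━━━━━━━┓   ┃  
dget                        ┃━━━┛  
────────────────────────────┨      
       [Guest             ▼]┃      
:      [user@example.com   ]┃      
       [user@example.com   ]┃      
:      [x]                  ┃      
:      ( ) Light  (●) Dark  ┃      
ss:    [                   ]┃      
                            ┃      
                            ┃      


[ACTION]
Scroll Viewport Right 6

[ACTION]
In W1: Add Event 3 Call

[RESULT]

━━━━━━━━━━━━━━━━━━━━━━━━━━━━━━━━┓  
ndarWidget                      ┃  
────────────────────────────────┨  
        August 2029             ┃  
 We Th Fr Sa Su                 ┃  
  1  2  3*  4  5                ┃  
*  8  9 10 11 12                ┃  
 15 16* 17* 18 19               ┃  
━━━━━━━━━━━━━━━━━━━━━━━━━━━━┓   ┃  
dget                        ┃━━━┛  
────────────────────────────┨      
       [Guest             ▼]┃      
:      [user@example.com   ]┃      
       [user@example.com   ]┃      
:      [x]                  ┃      
:      ( ) Light  (●) Dark  ┃      
ss:    [                   ]┃      
                            ┃      
                            ┃      


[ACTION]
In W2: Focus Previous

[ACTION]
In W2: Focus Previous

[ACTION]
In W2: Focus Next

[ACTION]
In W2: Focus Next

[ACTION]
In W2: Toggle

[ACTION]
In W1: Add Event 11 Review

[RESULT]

━━━━━━━━━━━━━━━━━━━━━━━━━━━━━━━━┓  
ndarWidget                      ┃  
────────────────────────────────┨  
        August 2029             ┃  
 We Th Fr Sa Su                 ┃  
  1  2  3*  4  5                ┃  
*  8  9 10 11* 12               ┃  
 15 16* 17* 18 19               ┃  
━━━━━━━━━━━━━━━━━━━━━━━━━━━━┓   ┃  
dget                        ┃━━━┛  
────────────────────────────┨      
       [Guest             ▼]┃      
:      [user@example.com   ]┃      
       [user@example.com   ]┃      
:      [x]                  ┃      
:      ( ) Light  (●) Dark  ┃      
ss:    [                   ]┃      
                            ┃      
                            ┃      


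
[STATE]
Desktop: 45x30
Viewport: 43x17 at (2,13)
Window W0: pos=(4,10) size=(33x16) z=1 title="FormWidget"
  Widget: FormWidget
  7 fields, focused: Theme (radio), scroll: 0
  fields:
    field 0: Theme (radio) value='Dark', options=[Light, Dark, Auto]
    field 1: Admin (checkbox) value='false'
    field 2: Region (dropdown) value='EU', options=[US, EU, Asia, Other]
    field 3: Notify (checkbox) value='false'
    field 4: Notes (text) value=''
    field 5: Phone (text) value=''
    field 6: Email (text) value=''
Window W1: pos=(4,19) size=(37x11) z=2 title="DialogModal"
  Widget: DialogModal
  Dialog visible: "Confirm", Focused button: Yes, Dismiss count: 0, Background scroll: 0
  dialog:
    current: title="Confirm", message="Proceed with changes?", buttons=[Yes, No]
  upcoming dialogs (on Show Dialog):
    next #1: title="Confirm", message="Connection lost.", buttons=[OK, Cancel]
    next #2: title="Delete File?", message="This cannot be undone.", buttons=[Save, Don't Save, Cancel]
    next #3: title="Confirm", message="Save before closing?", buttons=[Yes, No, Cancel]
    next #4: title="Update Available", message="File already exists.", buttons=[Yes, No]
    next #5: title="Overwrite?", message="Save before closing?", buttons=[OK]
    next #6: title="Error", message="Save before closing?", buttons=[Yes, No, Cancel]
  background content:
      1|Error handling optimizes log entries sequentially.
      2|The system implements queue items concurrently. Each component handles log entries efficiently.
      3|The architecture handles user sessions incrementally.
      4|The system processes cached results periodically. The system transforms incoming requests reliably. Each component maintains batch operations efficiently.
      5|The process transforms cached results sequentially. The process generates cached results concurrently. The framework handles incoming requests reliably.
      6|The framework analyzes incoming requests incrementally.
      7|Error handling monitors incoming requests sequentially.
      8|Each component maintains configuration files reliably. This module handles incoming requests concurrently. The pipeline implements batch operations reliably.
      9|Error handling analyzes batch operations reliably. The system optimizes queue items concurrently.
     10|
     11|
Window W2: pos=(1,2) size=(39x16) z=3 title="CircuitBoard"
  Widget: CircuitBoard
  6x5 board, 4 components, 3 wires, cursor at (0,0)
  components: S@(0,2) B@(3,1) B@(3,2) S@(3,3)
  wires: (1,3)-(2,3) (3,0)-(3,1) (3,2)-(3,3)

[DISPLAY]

                                     ┃     
4                                    ┃     
Cursor: (0,0)                        ┃     
                                     ┃     
━━━━━━━━━━━━━━━━━━━━━━━━━━━━━━━━━━━━━┛     
  ┃  Phone:      [               ]┃        
  ┏━━━━━━━━━━━━━━━━━━━━━━━━━━━━━━━━━━━┓    
  ┃ DialogModal                       ┃    
  ┠───────────────────────────────────┨    
  ┃Error handling optimizes log entrie┃    
  ┃The s┌───────────────────────┐ems c┃    
  ┃The a│        Confirm        │sessi┃    
  ┃The s│ Proceed with changes? │sults┃    
  ┃The p│       [Yes]  No       │resul┃    
  ┃The f└───────────────────────┘g req┃    
  ┃Error handling monitors incoming re┃    
  ┗━━━━━━━━━━━━━━━━━━━━━━━━━━━━━━━━━━━┛    


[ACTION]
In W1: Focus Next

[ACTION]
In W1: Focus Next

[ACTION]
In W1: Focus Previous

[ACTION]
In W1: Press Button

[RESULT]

                                     ┃     
4                                    ┃     
Cursor: (0,0)                        ┃     
                                     ┃     
━━━━━━━━━━━━━━━━━━━━━━━━━━━━━━━━━━━━━┛     
  ┃  Phone:      [               ]┃        
  ┏━━━━━━━━━━━━━━━━━━━━━━━━━━━━━━━━━━━┓    
  ┃ DialogModal                       ┃    
  ┠───────────────────────────────────┨    
  ┃Error handling optimizes log entrie┃    
  ┃The system implements queue items c┃    
  ┃The architecture handles user sessi┃    
  ┃The system processes cached results┃    
  ┃The process transforms cached resul┃    
  ┃The framework analyzes incoming req┃    
  ┃Error handling monitors incoming re┃    
  ┗━━━━━━━━━━━━━━━━━━━━━━━━━━━━━━━━━━━┛    


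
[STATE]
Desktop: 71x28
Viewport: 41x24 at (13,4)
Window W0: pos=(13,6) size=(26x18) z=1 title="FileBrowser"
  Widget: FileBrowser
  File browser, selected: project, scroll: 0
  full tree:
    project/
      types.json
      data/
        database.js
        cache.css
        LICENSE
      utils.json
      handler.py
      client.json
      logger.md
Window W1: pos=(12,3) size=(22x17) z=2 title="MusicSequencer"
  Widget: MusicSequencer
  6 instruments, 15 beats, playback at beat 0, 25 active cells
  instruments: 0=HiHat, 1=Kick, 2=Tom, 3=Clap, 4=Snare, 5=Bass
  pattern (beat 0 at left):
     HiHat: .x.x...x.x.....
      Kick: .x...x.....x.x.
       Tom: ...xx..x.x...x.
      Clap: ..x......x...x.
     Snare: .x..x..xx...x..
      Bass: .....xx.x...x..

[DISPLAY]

 MusicSequencer     ┃                    
────────────────────┨                    
      ▼1234567890123┃━━━━┓               
 HiHat·█·█···█·█····┃    ┃               
  Kick·█···█·····█·█┃────┨               
   Tom···██··█·█···█┃    ┃               
  Clap··█······█···█┃    ┃               
 Snare·█··█··██···█·┃    ┃               
  Bass·····██·█···█·┃    ┃               
                    ┃    ┃               
                    ┃    ┃               
                    ┃    ┃               
                    ┃    ┃               
                    ┃    ┃               
                    ┃    ┃               
━━━━━━━━━━━━━━━━━━━━┛    ┃               
┃                        ┃               
┃                        ┃               
┃                        ┃               
┗━━━━━━━━━━━━━━━━━━━━━━━━┛               
                                         
                                         
                                         
                                         


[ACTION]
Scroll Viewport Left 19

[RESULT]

            ┃ MusicSequencer     ┃       
            ┠────────────────────┨       
            ┃      ▼1234567890123┃━━━━┓  
            ┃ HiHat·█·█···█·█····┃    ┃  
            ┃  Kick·█···█·····█·█┃────┨  
            ┃   Tom···██··█·█···█┃    ┃  
            ┃  Clap··█······█···█┃    ┃  
            ┃ Snare·█··█··██···█·┃    ┃  
            ┃  Bass·····██·█···█·┃    ┃  
            ┃                    ┃    ┃  
            ┃                    ┃    ┃  
            ┃                    ┃    ┃  
            ┃                    ┃    ┃  
            ┃                    ┃    ┃  
            ┃                    ┃    ┃  
            ┗━━━━━━━━━━━━━━━━━━━━┛    ┃  
             ┃                        ┃  
             ┃                        ┃  
             ┃                        ┃  
             ┗━━━━━━━━━━━━━━━━━━━━━━━━┛  
                                         
                                         
                                         
                                         


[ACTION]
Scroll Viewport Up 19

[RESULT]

                                         
                                         
                                         
            ┏━━━━━━━━━━━━━━━━━━━━┓       
            ┃ MusicSequencer     ┃       
            ┠────────────────────┨       
            ┃      ▼1234567890123┃━━━━┓  
            ┃ HiHat·█·█···█·█····┃    ┃  
            ┃  Kick·█···█·····█·█┃────┨  
            ┃   Tom···██··█·█···█┃    ┃  
            ┃  Clap··█······█···█┃    ┃  
            ┃ Snare·█··█··██···█·┃    ┃  
            ┃  Bass·····██·█···█·┃    ┃  
            ┃                    ┃    ┃  
            ┃                    ┃    ┃  
            ┃                    ┃    ┃  
            ┃                    ┃    ┃  
            ┃                    ┃    ┃  
            ┃                    ┃    ┃  
            ┗━━━━━━━━━━━━━━━━━━━━┛    ┃  
             ┃                        ┃  
             ┃                        ┃  
             ┃                        ┃  
             ┗━━━━━━━━━━━━━━━━━━━━━━━━┛  


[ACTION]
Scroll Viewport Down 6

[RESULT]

            ┃ MusicSequencer     ┃       
            ┠────────────────────┨       
            ┃      ▼1234567890123┃━━━━┓  
            ┃ HiHat·█·█···█·█····┃    ┃  
            ┃  Kick·█···█·····█·█┃────┨  
            ┃   Tom···██··█·█···█┃    ┃  
            ┃  Clap··█······█···█┃    ┃  
            ┃ Snare·█··█··██···█·┃    ┃  
            ┃  Bass·····██·█···█·┃    ┃  
            ┃                    ┃    ┃  
            ┃                    ┃    ┃  
            ┃                    ┃    ┃  
            ┃                    ┃    ┃  
            ┃                    ┃    ┃  
            ┃                    ┃    ┃  
            ┗━━━━━━━━━━━━━━━━━━━━┛    ┃  
             ┃                        ┃  
             ┃                        ┃  
             ┃                        ┃  
             ┗━━━━━━━━━━━━━━━━━━━━━━━━┛  
                                         
                                         
                                         
                                         


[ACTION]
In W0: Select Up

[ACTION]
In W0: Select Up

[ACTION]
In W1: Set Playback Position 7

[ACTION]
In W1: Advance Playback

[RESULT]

            ┃ MusicSequencer     ┃       
            ┠────────────────────┨       
            ┃      01234567▼90123┃━━━━┓  
            ┃ HiHat·█·█···█·█····┃    ┃  
            ┃  Kick·█···█·····█·█┃────┨  
            ┃   Tom···██··█·█···█┃    ┃  
            ┃  Clap··█······█···█┃    ┃  
            ┃ Snare·█··█··██···█·┃    ┃  
            ┃  Bass·····██·█···█·┃    ┃  
            ┃                    ┃    ┃  
            ┃                    ┃    ┃  
            ┃                    ┃    ┃  
            ┃                    ┃    ┃  
            ┃                    ┃    ┃  
            ┃                    ┃    ┃  
            ┗━━━━━━━━━━━━━━━━━━━━┛    ┃  
             ┃                        ┃  
             ┃                        ┃  
             ┃                        ┃  
             ┗━━━━━━━━━━━━━━━━━━━━━━━━┛  
                                         
                                         
                                         
                                         


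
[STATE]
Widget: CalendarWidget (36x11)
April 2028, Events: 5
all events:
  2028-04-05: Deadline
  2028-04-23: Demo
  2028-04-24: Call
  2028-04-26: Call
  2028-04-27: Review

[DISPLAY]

             April 2028             
Mo Tu We Th Fr Sa Su                
                1  2                
 3  4  5*  6  7  8  9               
10 11 12 13 14 15 16                
17 18 19 20 21 22 23*               
24* 25 26* 27* 28 29 30             
                                    
                                    
                                    
                                    


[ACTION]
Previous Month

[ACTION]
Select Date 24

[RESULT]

             March 2028             
Mo Tu We Th Fr Sa Su                
       1  2  3  4  5                
 6  7  8  9 10 11 12                
13 14 15 16 17 18 19                
20 21 22 23 [24] 25 26              
27 28 29 30 31                      
                                    
                                    
                                    
                                    


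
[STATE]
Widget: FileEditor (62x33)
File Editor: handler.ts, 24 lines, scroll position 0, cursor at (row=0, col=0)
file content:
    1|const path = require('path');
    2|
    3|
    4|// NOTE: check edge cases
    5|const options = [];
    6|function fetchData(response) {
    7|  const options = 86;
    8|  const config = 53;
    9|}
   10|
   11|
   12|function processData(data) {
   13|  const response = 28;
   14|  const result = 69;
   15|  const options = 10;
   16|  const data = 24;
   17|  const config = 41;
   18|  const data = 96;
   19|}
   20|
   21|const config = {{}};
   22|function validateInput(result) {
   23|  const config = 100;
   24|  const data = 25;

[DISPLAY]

█onst path = require('path');                                ▲
                                                             █
                                                             ░
// NOTE: check edge cases                                    ░
const options = [];                                          ░
function fetchData(response) {                               ░
  const options = 86;                                        ░
  const config = 53;                                         ░
}                                                            ░
                                                             ░
                                                             ░
function processData(data) {                                 ░
  const response = 28;                                       ░
  const result = 69;                                         ░
  const options = 10;                                        ░
  const data = 24;                                           ░
  const config = 41;                                         ░
  const data = 96;                                           ░
}                                                            ░
                                                             ░
const config = {{}};                                         ░
function validateInput(result) {                             ░
  const config = 100;                                        ░
  const data = 25;                                           ░
                                                             ░
                                                             ░
                                                             ░
                                                             ░
                                                             ░
                                                             ░
                                                             ░
                                                             ░
                                                             ▼


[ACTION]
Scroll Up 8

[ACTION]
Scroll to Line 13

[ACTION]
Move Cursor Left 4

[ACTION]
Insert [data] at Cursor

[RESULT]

data█onst path = require('path');                            ▲
                                                             █
                                                             ░
// NOTE: check edge cases                                    ░
const options = [];                                          ░
function fetchData(response) {                               ░
  const options = 86;                                        ░
  const config = 53;                                         ░
}                                                            ░
                                                             ░
                                                             ░
function processData(data) {                                 ░
  const response = 28;                                       ░
  const result = 69;                                         ░
  const options = 10;                                        ░
  const data = 24;                                           ░
  const config = 41;                                         ░
  const data = 96;                                           ░
}                                                            ░
                                                             ░
const config = {{}};                                         ░
function validateInput(result) {                             ░
  const config = 100;                                        ░
  const data = 25;                                           ░
                                                             ░
                                                             ░
                                                             ░
                                                             ░
                                                             ░
                                                             ░
                                                             ░
                                                             ░
                                                             ▼
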